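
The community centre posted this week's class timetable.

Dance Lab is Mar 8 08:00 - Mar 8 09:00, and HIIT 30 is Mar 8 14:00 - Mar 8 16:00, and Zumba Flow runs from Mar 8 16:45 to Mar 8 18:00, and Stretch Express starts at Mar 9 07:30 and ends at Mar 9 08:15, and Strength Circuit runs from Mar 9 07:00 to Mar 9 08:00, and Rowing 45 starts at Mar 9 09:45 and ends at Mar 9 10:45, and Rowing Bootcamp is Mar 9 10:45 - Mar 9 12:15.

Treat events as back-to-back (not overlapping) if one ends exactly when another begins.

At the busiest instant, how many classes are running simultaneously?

2

Walk through starts and ends in time order (an end at T is processed before a start at T):
Mar 8 08:00 start Dance Lab → 1
Mar 8 09:00 end Dance Lab → 0
Mar 8 14:00 start HIIT 30 → 1
Mar 8 16:00 end HIIT 30 → 0
Mar 8 16:45 start Zumba Flow → 1
Mar 8 18:00 end Zumba Flow → 0
Mar 9 07:00 start Strength Circuit → 1
Mar 9 07:30 start Stretch Express → 2
Mar 9 08:00 end Strength Circuit → 1
Mar 9 08:15 end Stretch Express → 0
Mar 9 09:45 start Rowing 45 → 1
Mar 9 10:45 end Rowing 45 → 0
Mar 9 10:45 start Rowing Bootcamp → 1
Mar 9 12:15 end Rowing Bootcamp → 0
Peak is 2, at Mar 9 07:30 (Strength Circuit, Stretch Express).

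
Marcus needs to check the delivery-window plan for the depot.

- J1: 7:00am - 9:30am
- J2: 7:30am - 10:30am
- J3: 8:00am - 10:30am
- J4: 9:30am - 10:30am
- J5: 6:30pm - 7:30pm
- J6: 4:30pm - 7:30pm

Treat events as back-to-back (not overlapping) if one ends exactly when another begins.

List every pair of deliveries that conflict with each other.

J1 & J2, J1 & J3, J2 & J3, J2 & J4, J3 & J4, J5 & J6

Check each pair: they overlap iff neither finishes before the other starts.
Sorted by start: J1, J2, J3, J4, J6, J5.
J2 starts before J1 ends → J1 and J2 overlap.
J3 starts before J1 ends → J1 and J3 overlap.
J4 starts exactly when J1 ends (back-to-back, no overlap) — done with J1.
J3 starts before J2 ends → J2 and J3 overlap.
J4 starts before J2 ends → J2 and J4 overlap.
J6 starts after J2 ends — done with J2.
J4 starts before J3 ends → J3 and J4 overlap.
J6 starts after J3 ends — done with J3.
J6 starts after J4 ends — done with J4.
J5 starts before J6 ends → J6 and J5 overlap.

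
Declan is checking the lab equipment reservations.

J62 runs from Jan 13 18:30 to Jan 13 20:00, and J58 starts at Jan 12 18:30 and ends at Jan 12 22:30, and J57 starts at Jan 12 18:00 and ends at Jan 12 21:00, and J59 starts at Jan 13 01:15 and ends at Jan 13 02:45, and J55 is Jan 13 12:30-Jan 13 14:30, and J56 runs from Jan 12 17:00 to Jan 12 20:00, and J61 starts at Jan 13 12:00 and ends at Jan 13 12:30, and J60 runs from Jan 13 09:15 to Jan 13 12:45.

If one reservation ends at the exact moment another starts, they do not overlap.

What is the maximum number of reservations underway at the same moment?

3

Sweep the timeline, counting +1 at each start and −1 at each end (ends before starts at a tie):
Jan 12 17:00 start J56 → 1
Jan 12 18:00 start J57 → 2
Jan 12 18:30 start J58 → 3
Jan 12 20:00 end J56 → 2
Jan 12 21:00 end J57 → 1
Jan 12 22:30 end J58 → 0
Jan 13 01:15 start J59 → 1
Jan 13 02:45 end J59 → 0
Jan 13 09:15 start J60 → 1
Jan 13 12:00 start J61 → 2
Jan 13 12:30 end J61 → 1
Jan 13 12:30 start J55 → 2
Jan 13 12:45 end J60 → 1
Jan 13 14:30 end J55 → 0
Jan 13 18:30 start J62 → 1
Jan 13 20:00 end J62 → 0
Peak is 3, at Jan 12 18:30 (J56, J57, J58).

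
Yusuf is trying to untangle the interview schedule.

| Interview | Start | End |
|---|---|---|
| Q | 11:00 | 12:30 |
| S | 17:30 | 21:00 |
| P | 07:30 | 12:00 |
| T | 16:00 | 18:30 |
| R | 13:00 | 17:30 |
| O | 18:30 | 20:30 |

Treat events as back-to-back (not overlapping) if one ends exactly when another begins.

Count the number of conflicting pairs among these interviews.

4

Check each pair: they overlap iff neither finishes before the other starts.
Sorted by start: P, Q, R, T, S, O.
Q starts before P ends → P and Q overlap.
R starts after P ends; P is clear from here.
R starts after Q ends; Q is clear from here.
T starts before R ends → R and T overlap.
S starts exactly when R ends (back-to-back, no overlap); R is clear from here.
S starts before T ends → T and S overlap.
O starts exactly when T ends (back-to-back, no overlap).
O starts before S ends → S and O overlap.
Overlapping pairs: O & S, P & Q, R & T, S & T — 4 in total.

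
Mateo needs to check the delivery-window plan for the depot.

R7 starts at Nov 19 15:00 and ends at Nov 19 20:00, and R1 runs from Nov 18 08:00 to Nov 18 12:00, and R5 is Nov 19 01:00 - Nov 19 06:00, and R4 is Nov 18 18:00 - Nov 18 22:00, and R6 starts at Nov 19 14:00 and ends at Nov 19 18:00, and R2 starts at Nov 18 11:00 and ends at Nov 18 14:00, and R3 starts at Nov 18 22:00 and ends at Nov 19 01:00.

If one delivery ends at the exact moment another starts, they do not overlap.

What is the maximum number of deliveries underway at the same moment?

Sort all start/end points and keep a running count:
Nov 18 08:00 start R1 → 1
Nov 18 11:00 start R2 → 2
Nov 18 12:00 end R1 → 1
Nov 18 14:00 end R2 → 0
Nov 18 18:00 start R4 → 1
Nov 18 22:00 end R4 → 0
Nov 18 22:00 start R3 → 1
Nov 19 01:00 end R3 → 0
Nov 19 01:00 start R5 → 1
Nov 19 06:00 end R5 → 0
Nov 19 14:00 start R6 → 1
Nov 19 15:00 start R7 → 2
Nov 19 18:00 end R6 → 1
Nov 19 20:00 end R7 → 0
Peak is 2, at Nov 18 11:00 (R1, R2).

2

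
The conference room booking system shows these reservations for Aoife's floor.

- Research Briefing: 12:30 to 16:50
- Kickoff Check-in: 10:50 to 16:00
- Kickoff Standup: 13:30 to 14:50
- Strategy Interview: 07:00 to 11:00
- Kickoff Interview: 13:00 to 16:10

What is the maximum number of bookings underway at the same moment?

Walk through starts and ends in time order (an end at T is processed before a start at T):
07:00 start Strategy Interview → 1
10:50 start Kickoff Check-in → 2
11:00 end Strategy Interview → 1
12:30 start Research Briefing → 2
13:00 start Kickoff Interview → 3
13:30 start Kickoff Standup → 4
14:50 end Kickoff Standup → 3
16:00 end Kickoff Check-in → 2
16:10 end Kickoff Interview → 1
16:50 end Research Briefing → 0
Peak is 4, at 13:30 (Kickoff Check-in, Kickoff Interview, Kickoff Standup, Research Briefing).

4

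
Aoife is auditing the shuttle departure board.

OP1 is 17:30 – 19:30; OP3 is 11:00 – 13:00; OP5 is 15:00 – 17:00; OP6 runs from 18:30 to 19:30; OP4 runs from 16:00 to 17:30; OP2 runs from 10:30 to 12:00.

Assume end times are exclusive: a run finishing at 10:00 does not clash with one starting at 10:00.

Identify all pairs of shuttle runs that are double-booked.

Sorted by start: OP2, OP3, OP5, OP4, OP1, OP6.
OP3 starts before OP2 ends → OP2 and OP3 overlap.
OP5 starts after OP2 ends, so nothing later overlaps OP2 either.
OP5 starts after OP3 ends, so nothing later overlaps OP3 either.
OP4 starts before OP5 ends → OP5 and OP4 overlap.
OP1 starts after OP5 ends, so nothing later overlaps OP5 either.
OP1 starts exactly when OP4 ends (back-to-back, no overlap), so nothing later overlaps OP4 either.
OP6 starts before OP1 ends → OP1 and OP6 overlap.

OP1 & OP6, OP2 & OP3, OP4 & OP5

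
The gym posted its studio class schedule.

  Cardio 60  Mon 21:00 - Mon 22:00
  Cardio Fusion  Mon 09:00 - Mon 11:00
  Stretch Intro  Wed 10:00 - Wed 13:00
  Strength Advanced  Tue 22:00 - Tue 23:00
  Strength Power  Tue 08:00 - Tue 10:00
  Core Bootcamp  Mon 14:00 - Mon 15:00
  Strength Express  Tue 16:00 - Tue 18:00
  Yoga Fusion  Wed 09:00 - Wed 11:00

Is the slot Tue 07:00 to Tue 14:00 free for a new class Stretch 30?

Cardio Fusion: ends Mon 11:00 at or before Stretch 30 starts Tue 07:00 → clear.
Core Bootcamp: ends Mon 15:00 at or before Stretch 30 starts Tue 07:00 → clear.
Cardio 60: ends Mon 22:00 at or before Stretch 30 starts Tue 07:00 → clear.
Strength Power: starts Tue 08:00 before Stretch 30 ends Tue 14:00, and ends Tue 10:00 after Stretch 30 starts Tue 07:00 → overlap.
Strength Express: starts Tue 16:00 at or after Stretch 30 ends Tue 14:00 → clear.
Strength Advanced: starts Tue 22:00 at or after Stretch 30 ends Tue 14:00 → clear.
Yoga Fusion: starts Wed 09:00 at or after Stretch 30 ends Tue 14:00 → clear.
Stretch Intro: starts Wed 10:00 at or after Stretch 30 ends Tue 14:00 → clear.
Stretch 30 overlaps Strength Power.

No — it overlaps Strength Power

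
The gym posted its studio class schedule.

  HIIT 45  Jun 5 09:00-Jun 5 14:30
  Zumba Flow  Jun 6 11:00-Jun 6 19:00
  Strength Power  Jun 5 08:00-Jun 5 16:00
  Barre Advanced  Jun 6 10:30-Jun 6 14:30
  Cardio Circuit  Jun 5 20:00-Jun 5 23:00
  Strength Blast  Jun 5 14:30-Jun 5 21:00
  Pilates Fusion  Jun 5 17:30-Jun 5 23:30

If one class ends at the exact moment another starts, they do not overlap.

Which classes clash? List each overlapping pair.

Sorted by start: Strength Power, HIIT 45, Strength Blast, Pilates Fusion, Cardio Circuit, Barre Advanced, Zumba Flow.
HIIT 45 starts before Strength Power ends → Strength Power and HIIT 45 overlap.
Strength Blast starts before Strength Power ends → Strength Power and Strength Blast overlap.
Pilates Fusion starts after Strength Power ends, so nothing later overlaps Strength Power either.
Strength Blast starts exactly when HIIT 45 ends (back-to-back, no overlap), so nothing later overlaps HIIT 45 either.
Pilates Fusion starts before Strength Blast ends → Strength Blast and Pilates Fusion overlap.
Cardio Circuit starts before Strength Blast ends → Strength Blast and Cardio Circuit overlap.
Barre Advanced starts after Strength Blast ends, so nothing later overlaps Strength Blast either.
Cardio Circuit starts before Pilates Fusion ends → Pilates Fusion and Cardio Circuit overlap.
Barre Advanced starts after Pilates Fusion ends, so nothing later overlaps Pilates Fusion either.
Barre Advanced starts after Cardio Circuit ends, so nothing later overlaps Cardio Circuit either.
Zumba Flow starts before Barre Advanced ends → Barre Advanced and Zumba Flow overlap.

Barre Advanced & Zumba Flow, Cardio Circuit & Pilates Fusion, Cardio Circuit & Strength Blast, HIIT 45 & Strength Power, Pilates Fusion & Strength Blast, Strength Blast & Strength Power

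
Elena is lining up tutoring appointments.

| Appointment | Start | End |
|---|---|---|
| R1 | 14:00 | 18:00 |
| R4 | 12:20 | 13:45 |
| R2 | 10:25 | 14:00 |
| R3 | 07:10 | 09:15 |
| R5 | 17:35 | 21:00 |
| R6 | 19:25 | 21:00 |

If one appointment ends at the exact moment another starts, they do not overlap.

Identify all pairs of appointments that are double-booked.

Check each pair: they overlap iff neither finishes before the other starts.
Sorted by start: R3, R2, R4, R1, R5, R6.
R2 starts after R3 ends — done with R3.
R4 starts before R2 ends → R2 and R4 overlap.
R1 starts exactly when R2 ends (back-to-back, no overlap) — done with R2.
R1 starts after R4 ends — done with R4.
R5 starts before R1 ends → R1 and R5 overlap.
R6 starts after R1 ends.
R6 starts before R5 ends → R5 and R6 overlap.

R1 & R5, R2 & R4, R5 & R6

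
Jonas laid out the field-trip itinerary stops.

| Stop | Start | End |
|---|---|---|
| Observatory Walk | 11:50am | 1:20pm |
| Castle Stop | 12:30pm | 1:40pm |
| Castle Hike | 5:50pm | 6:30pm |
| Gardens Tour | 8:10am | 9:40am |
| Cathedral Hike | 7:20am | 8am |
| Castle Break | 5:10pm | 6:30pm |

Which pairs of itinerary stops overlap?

Sorted by start: Cathedral Hike, Gardens Tour, Observatory Walk, Castle Stop, Castle Break, Castle Hike.
Gardens Tour starts after Cathedral Hike ends — done with Cathedral Hike.
Observatory Walk starts after Gardens Tour ends — done with Gardens Tour.
Castle Stop starts before Observatory Walk ends → Observatory Walk and Castle Stop overlap.
Castle Break starts after Observatory Walk ends — done with Observatory Walk.
Castle Break starts after Castle Stop ends — done with Castle Stop.
Castle Hike starts before Castle Break ends → Castle Break and Castle Hike overlap.

Castle Break & Castle Hike, Castle Stop & Observatory Walk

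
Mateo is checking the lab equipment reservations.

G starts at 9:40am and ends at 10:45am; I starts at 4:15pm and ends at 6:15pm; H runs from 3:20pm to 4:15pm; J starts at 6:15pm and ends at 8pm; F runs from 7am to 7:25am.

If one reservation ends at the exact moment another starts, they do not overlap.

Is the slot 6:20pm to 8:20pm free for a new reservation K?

F: ends 7:25am at or before K starts 6:20pm → clear.
G: ends 10:45am at or before K starts 6:20pm → clear.
H: ends 4:15pm at or before K starts 6:20pm → clear.
I: ends 6:15pm at or before K starts 6:20pm → clear.
J: starts 6:15pm before K ends 8:20pm, and ends 8pm after K starts 6:20pm → overlap.
K overlaps J.

No — it overlaps J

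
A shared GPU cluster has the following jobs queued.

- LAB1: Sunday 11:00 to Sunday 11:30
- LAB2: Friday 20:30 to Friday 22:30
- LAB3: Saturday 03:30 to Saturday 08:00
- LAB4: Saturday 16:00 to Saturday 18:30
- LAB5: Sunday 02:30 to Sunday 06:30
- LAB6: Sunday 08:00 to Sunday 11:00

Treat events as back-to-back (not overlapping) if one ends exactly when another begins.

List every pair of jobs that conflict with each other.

no conflicts

Sorted by start: LAB2, LAB3, LAB4, LAB5, LAB6, LAB1.
LAB3 starts after LAB2 ends, so nothing later overlaps LAB2 either.
LAB4 starts after LAB3 ends, so nothing later overlaps LAB3 either.
LAB5 starts after LAB4 ends, so nothing later overlaps LAB4 either.
LAB6 starts after LAB5 ends, so nothing later overlaps LAB5 either.
LAB1 starts exactly when LAB6 ends (back-to-back, no overlap).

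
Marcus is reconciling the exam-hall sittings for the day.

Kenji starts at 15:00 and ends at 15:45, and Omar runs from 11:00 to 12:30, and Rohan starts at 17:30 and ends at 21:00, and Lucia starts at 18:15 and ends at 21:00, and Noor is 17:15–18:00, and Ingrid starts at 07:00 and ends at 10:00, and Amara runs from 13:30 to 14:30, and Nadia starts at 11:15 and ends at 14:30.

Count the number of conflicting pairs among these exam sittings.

4

Sorted by start: Ingrid, Omar, Nadia, Amara, Kenji, Noor, Rohan, Lucia.
Omar starts after Ingrid ends; Ingrid is clear from here.
Nadia starts before Omar ends → Omar and Nadia overlap.
Amara starts after Omar ends; Omar is clear from here.
Amara starts before Nadia ends → Nadia and Amara overlap.
Kenji starts after Nadia ends; Nadia is clear from here.
Kenji starts after Amara ends; Amara is clear from here.
Noor starts after Kenji ends; Kenji is clear from here.
Rohan starts before Noor ends → Noor and Rohan overlap.
Lucia starts after Noor ends.
Lucia starts before Rohan ends → Rohan and Lucia overlap.
Overlapping pairs: Amara & Nadia, Lucia & Rohan, Nadia & Omar, Noor & Rohan — 4 in total.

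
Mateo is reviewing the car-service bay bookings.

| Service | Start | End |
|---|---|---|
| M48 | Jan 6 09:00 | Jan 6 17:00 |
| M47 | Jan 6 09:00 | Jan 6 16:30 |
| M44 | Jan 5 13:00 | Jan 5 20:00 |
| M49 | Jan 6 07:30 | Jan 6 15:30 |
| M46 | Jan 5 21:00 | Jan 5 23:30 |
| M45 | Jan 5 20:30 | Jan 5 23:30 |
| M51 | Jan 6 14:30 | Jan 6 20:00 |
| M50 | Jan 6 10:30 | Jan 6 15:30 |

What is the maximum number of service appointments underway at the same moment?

Sort all start/end points and keep a running count:
Jan 5 13:00 start M44 → 1
Jan 5 20:00 end M44 → 0
Jan 5 20:30 start M45 → 1
Jan 5 21:00 start M46 → 2
Jan 5 23:30 end M45 → 1
Jan 5 23:30 end M46 → 0
Jan 6 07:30 start M49 → 1
Jan 6 09:00 start M47 → 2
Jan 6 09:00 start M48 → 3
Jan 6 10:30 start M50 → 4
Jan 6 14:30 start M51 → 5
Jan 6 15:30 end M49 → 4
Jan 6 15:30 end M50 → 3
Jan 6 16:30 end M47 → 2
Jan 6 17:00 end M48 → 1
Jan 6 20:00 end M51 → 0
Peak is 5, at Jan 6 14:30 (M47, M48, M49, M50, M51).

5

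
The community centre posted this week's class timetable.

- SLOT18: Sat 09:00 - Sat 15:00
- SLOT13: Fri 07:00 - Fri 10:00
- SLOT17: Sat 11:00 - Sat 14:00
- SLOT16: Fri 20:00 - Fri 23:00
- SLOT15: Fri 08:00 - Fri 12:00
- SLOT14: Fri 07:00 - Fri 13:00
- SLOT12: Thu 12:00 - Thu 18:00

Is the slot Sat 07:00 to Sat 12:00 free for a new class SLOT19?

SLOT12: ends Thu 18:00 at or before SLOT19 starts Sat 07:00 → clear.
SLOT13: ends Fri 10:00 at or before SLOT19 starts Sat 07:00 → clear.
SLOT14: ends Fri 13:00 at or before SLOT19 starts Sat 07:00 → clear.
SLOT15: ends Fri 12:00 at or before SLOT19 starts Sat 07:00 → clear.
SLOT16: ends Fri 23:00 at or before SLOT19 starts Sat 07:00 → clear.
SLOT18: starts Sat 09:00 before SLOT19 ends Sat 12:00, and ends Sat 15:00 after SLOT19 starts Sat 07:00 → overlap.
SLOT17: starts Sat 11:00 before SLOT19 ends Sat 12:00, and ends Sat 14:00 after SLOT19 starts Sat 07:00 → overlap.
SLOT19 overlaps SLOT17, SLOT18.

No — it overlaps SLOT17, SLOT18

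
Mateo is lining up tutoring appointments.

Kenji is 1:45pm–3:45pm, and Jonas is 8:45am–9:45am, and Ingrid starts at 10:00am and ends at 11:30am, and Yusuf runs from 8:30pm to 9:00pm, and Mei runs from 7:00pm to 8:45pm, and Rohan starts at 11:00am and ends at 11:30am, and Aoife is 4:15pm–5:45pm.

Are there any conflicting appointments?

Yes

Sorted by start: Jonas, Ingrid, Rohan, Kenji, Aoife, Mei, Yusuf.
Ingrid starts after Jonas ends, so Jonas has no further overlaps.
Rohan starts before Ingrid ends → Ingrid and Rohan overlap.
That's a conflict, so the schedule is not conflict-free.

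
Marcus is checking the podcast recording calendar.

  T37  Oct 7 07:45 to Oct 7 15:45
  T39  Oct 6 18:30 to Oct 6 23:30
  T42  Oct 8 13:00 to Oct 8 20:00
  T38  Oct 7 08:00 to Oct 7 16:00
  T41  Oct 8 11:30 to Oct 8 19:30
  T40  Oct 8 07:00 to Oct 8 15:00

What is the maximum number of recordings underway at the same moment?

Sweep the timeline, counting +1 at each start and −1 at each end (ends before starts at a tie):
Oct 6 18:30 start T39 → 1
Oct 6 23:30 end T39 → 0
Oct 7 07:45 start T37 → 1
Oct 7 08:00 start T38 → 2
Oct 7 15:45 end T37 → 1
Oct 7 16:00 end T38 → 0
Oct 8 07:00 start T40 → 1
Oct 8 11:30 start T41 → 2
Oct 8 13:00 start T42 → 3
Oct 8 15:00 end T40 → 2
Oct 8 19:30 end T41 → 1
Oct 8 20:00 end T42 → 0
Peak is 3, at Oct 8 13:00 (T40, T41, T42).

3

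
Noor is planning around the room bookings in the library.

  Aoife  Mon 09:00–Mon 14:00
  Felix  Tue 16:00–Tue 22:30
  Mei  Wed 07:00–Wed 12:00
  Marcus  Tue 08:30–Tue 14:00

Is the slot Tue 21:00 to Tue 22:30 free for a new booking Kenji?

Aoife: ends Mon 14:00 at or before Kenji starts Tue 21:00 → clear.
Marcus: ends Tue 14:00 at or before Kenji starts Tue 21:00 → clear.
Felix: starts Tue 16:00 before Kenji ends Tue 22:30, and ends Tue 22:30 after Kenji starts Tue 21:00 → overlap.
Mei: starts Wed 07:00 at or after Kenji ends Tue 22:30 → clear.
Kenji overlaps Felix.

No — it overlaps Felix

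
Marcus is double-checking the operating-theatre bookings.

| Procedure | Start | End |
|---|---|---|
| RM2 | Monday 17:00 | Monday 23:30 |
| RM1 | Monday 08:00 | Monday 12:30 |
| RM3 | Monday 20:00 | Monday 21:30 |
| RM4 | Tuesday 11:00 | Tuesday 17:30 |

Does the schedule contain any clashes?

Two intervals overlap when each starts before the other ends.
Sorted by start: RM1, RM2, RM3, RM4.
RM2 starts after RM1 ends; RM1 is clear from here.
RM3 starts before RM2 ends → RM2 and RM3 overlap.
That's a conflict, so the schedule is not conflict-free.

Yes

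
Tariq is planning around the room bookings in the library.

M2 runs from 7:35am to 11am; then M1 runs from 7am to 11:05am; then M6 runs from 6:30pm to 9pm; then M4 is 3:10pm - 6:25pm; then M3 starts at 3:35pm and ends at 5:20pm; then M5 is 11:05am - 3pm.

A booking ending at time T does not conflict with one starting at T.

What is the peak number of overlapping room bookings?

Sweep the timeline, counting +1 at each start and −1 at each end (ends before starts at a tie):
7am start M1 → 1
7:35am start M2 → 2
11am end M2 → 1
11:05am end M1 → 0
11:05am start M5 → 1
3pm end M5 → 0
3:10pm start M4 → 1
3:35pm start M3 → 2
5:20pm end M3 → 1
6:25pm end M4 → 0
6:30pm start M6 → 1
9pm end M6 → 0
Peak is 2, at 7:35am (M1, M2).

2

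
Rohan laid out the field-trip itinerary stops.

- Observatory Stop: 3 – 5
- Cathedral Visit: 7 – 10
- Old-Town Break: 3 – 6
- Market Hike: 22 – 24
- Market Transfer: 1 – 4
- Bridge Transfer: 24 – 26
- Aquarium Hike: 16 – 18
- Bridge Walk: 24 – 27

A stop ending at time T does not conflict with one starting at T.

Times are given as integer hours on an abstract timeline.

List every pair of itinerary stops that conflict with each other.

Sorted by start: Market Transfer, Observatory Stop, Old-Town Break, Cathedral Visit, Aquarium Hike, Market Hike, Bridge Transfer, Bridge Walk.
Observatory Stop starts before Market Transfer ends → Market Transfer and Observatory Stop overlap.
Old-Town Break starts before Market Transfer ends → Market Transfer and Old-Town Break overlap.
Cathedral Visit starts after Market Transfer ends; Market Transfer is clear from here.
Old-Town Break starts before Observatory Stop ends → Observatory Stop and Old-Town Break overlap.
Cathedral Visit starts after Observatory Stop ends; Observatory Stop is clear from here.
Cathedral Visit starts after Old-Town Break ends; Old-Town Break is clear from here.
Aquarium Hike starts after Cathedral Visit ends; Cathedral Visit is clear from here.
Market Hike starts after Aquarium Hike ends; Aquarium Hike is clear from here.
Bridge Transfer starts exactly when Market Hike ends (back-to-back, no overlap); Market Hike is clear from here.
Bridge Walk starts before Bridge Transfer ends → Bridge Transfer and Bridge Walk overlap.

Bridge Transfer & Bridge Walk, Market Transfer & Observatory Stop, Market Transfer & Old-Town Break, Observatory Stop & Old-Town Break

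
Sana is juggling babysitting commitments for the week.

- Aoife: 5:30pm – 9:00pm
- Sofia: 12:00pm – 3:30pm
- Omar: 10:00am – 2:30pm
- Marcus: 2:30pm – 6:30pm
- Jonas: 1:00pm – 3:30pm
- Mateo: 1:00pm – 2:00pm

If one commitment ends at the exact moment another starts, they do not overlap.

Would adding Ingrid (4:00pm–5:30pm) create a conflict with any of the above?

Yes — it overlaps Marcus

Omar: ends 2:30pm at or before Ingrid starts 4:00pm → clear.
Sofia: ends 3:30pm at or before Ingrid starts 4:00pm → clear.
Mateo: ends 2:00pm at or before Ingrid starts 4:00pm → clear.
Jonas: ends 3:30pm at or before Ingrid starts 4:00pm → clear.
Marcus: starts 2:30pm before Ingrid ends 5:30pm, and ends 6:30pm after Ingrid starts 4:00pm → overlap.
Aoife: starts 5:30pm at or after Ingrid ends 5:30pm → clear.
Ingrid overlaps Marcus.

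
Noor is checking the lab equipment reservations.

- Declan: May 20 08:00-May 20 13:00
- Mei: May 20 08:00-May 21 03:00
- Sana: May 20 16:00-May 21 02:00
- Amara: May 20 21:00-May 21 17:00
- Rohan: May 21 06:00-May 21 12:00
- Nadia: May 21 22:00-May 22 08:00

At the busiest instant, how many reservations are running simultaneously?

3

Sort all start/end points and keep a running count:
May 20 08:00 start Declan → 1
May 20 08:00 start Mei → 2
May 20 13:00 end Declan → 1
May 20 16:00 start Sana → 2
May 20 21:00 start Amara → 3
May 21 02:00 end Sana → 2
May 21 03:00 end Mei → 1
May 21 06:00 start Rohan → 2
May 21 12:00 end Rohan → 1
May 21 17:00 end Amara → 0
May 21 22:00 start Nadia → 1
May 22 08:00 end Nadia → 0
Peak is 3, at May 20 21:00 (Amara, Mei, Sana).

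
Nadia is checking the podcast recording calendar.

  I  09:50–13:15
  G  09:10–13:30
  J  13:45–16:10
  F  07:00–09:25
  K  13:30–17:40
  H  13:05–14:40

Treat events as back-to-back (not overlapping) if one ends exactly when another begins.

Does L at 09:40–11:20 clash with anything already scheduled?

Yes — it overlaps G, I

F: ends 09:25 at or before L starts 09:40 → clear.
G: starts 09:10 before L ends 11:20, and ends 13:30 after L starts 09:40 → overlap.
I: starts 09:50 before L ends 11:20, and ends 13:15 after L starts 09:40 → overlap.
H: starts 13:05 at or after L ends 11:20 → clear.
K: starts 13:30 at or after L ends 11:20 → clear.
J: starts 13:45 at or after L ends 11:20 → clear.
L overlaps G, I.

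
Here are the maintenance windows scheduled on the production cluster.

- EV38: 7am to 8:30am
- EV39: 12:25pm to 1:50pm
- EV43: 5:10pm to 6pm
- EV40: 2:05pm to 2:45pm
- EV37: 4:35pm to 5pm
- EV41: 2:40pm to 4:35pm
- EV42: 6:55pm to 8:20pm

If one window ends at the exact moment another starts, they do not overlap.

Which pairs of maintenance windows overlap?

Check each pair: they overlap iff neither finishes before the other starts.
Sorted by start: EV38, EV39, EV40, EV41, EV37, EV43, EV42.
EV39 starts after EV38 ends; EV38 is clear from here.
EV40 starts after EV39 ends; EV39 is clear from here.
EV41 starts before EV40 ends → EV40 and EV41 overlap.
EV37 starts after EV40 ends; EV40 is clear from here.
EV37 starts exactly when EV41 ends (back-to-back, no overlap); EV41 is clear from here.
EV43 starts after EV37 ends; EV37 is clear from here.
EV42 starts after EV43 ends.

EV40 & EV41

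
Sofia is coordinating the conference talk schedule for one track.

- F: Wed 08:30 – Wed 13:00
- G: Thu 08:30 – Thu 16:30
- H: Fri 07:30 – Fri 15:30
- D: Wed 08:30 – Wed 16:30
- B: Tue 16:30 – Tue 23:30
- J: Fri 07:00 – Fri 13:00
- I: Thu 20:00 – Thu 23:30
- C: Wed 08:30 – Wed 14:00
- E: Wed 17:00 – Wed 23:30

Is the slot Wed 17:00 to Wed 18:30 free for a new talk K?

No — it overlaps E

B: ends Tue 23:30 at or before K starts Wed 17:00 → clear.
C: ends Wed 14:00 at or before K starts Wed 17:00 → clear.
D: ends Wed 16:30 at or before K starts Wed 17:00 → clear.
F: ends Wed 13:00 at or before K starts Wed 17:00 → clear.
E: starts Wed 17:00 before K ends Wed 18:30, and ends Wed 23:30 after K starts Wed 17:00 → overlap.
G: starts Thu 08:30 at or after K ends Wed 18:30 → clear.
I: starts Thu 20:00 at or after K ends Wed 18:30 → clear.
J: starts Fri 07:00 at or after K ends Wed 18:30 → clear.
H: starts Fri 07:30 at or after K ends Wed 18:30 → clear.
K overlaps E.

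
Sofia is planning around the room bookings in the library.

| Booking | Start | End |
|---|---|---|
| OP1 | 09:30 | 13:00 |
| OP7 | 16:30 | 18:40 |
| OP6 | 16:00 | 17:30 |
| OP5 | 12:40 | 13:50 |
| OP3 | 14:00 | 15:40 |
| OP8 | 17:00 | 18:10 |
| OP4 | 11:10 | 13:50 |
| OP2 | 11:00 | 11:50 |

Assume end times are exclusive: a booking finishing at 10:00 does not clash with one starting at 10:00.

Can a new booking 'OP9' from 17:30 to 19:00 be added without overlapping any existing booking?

No — it overlaps OP7, OP8

OP1: ends 13:00 at or before OP9 starts 17:30 → clear.
OP2: ends 11:50 at or before OP9 starts 17:30 → clear.
OP4: ends 13:50 at or before OP9 starts 17:30 → clear.
OP5: ends 13:50 at or before OP9 starts 17:30 → clear.
OP3: ends 15:40 at or before OP9 starts 17:30 → clear.
OP6: ends 17:30 at or before OP9 starts 17:30 → clear.
OP7: starts 16:30 before OP9 ends 19:00, and ends 18:40 after OP9 starts 17:30 → overlap.
OP8: starts 17:00 before OP9 ends 19:00, and ends 18:10 after OP9 starts 17:30 → overlap.
OP9 overlaps OP7, OP8.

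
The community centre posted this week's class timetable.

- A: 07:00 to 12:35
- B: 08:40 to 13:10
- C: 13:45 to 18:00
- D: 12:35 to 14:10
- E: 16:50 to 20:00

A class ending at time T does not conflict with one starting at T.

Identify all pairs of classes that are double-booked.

A & B, B & D, C & D, C & E

Two intervals overlap when each starts before the other ends.
Sorted by start: A, B, D, C, E.
B starts before A ends → A and B overlap.
D starts exactly when A ends (back-to-back, no overlap); A is clear from here.
D starts before B ends → B and D overlap.
C starts after B ends; B is clear from here.
C starts before D ends → D and C overlap.
E starts after D ends.
E starts before C ends → C and E overlap.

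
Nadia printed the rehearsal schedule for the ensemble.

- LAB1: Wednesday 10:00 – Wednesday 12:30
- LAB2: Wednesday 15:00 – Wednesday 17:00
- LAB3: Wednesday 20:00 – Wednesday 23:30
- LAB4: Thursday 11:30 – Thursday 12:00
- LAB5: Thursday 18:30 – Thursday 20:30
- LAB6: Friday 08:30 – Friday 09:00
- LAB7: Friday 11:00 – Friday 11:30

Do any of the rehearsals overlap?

Check each pair: they overlap iff neither finishes before the other starts.
Sorted by start: LAB1, LAB2, LAB3, LAB4, LAB5, LAB6, LAB7.
LAB2 starts after LAB1 ends, so LAB1 has no further overlaps.
LAB3 starts after LAB2 ends, so LAB2 has no further overlaps.
LAB4 starts after LAB3 ends, so LAB3 has no further overlaps.
LAB5 starts after LAB4 ends, so LAB4 has no further overlaps.
LAB6 starts after LAB5 ends, so LAB5 has no further overlaps.
LAB7 starts after LAB6 ends.
Every pair is clear; the schedule has no overlaps.

No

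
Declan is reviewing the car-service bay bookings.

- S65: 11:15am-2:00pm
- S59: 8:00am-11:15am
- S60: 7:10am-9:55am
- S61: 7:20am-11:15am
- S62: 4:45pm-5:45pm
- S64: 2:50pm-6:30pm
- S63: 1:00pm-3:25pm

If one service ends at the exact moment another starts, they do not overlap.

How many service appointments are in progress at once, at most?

3

Sort all start/end points and keep a running count:
7:10am start S60 → 1
7:20am start S61 → 2
8:00am start S59 → 3
9:55am end S60 → 2
11:15am end S59 → 1
11:15am end S61 → 0
11:15am start S65 → 1
1:00pm start S63 → 2
2:00pm end S65 → 1
2:50pm start S64 → 2
3:25pm end S63 → 1
4:45pm start S62 → 2
5:45pm end S62 → 1
6:30pm end S64 → 0
Peak is 3, at 8:00am (S59, S60, S61).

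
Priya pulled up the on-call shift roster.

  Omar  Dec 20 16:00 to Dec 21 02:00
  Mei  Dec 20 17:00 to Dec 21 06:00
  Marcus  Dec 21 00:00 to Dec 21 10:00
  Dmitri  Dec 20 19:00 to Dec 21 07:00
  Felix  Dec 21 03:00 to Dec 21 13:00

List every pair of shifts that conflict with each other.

Dmitri & Felix, Dmitri & Marcus, Dmitri & Mei, Dmitri & Omar, Felix & Marcus, Felix & Mei, Marcus & Mei, Marcus & Omar, Mei & Omar

Sorted by start: Omar, Mei, Dmitri, Marcus, Felix.
Mei starts before Omar ends → Omar and Mei overlap.
Dmitri starts before Omar ends → Omar and Dmitri overlap.
Marcus starts before Omar ends → Omar and Marcus overlap.
Felix starts after Omar ends.
Dmitri starts before Mei ends → Mei and Dmitri overlap.
Marcus starts before Mei ends → Mei and Marcus overlap.
Felix starts before Mei ends → Mei and Felix overlap.
Marcus starts before Dmitri ends → Dmitri and Marcus overlap.
Felix starts before Dmitri ends → Dmitri and Felix overlap.
Felix starts before Marcus ends → Marcus and Felix overlap.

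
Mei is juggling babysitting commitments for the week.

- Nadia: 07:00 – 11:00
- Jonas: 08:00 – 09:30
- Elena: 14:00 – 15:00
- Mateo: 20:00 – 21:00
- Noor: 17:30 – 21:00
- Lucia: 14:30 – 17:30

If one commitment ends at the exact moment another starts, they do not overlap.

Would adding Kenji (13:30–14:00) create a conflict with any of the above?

Nadia: ends 11:00 at or before Kenji starts 13:30 → clear.
Jonas: ends 09:30 at or before Kenji starts 13:30 → clear.
Elena: starts 14:00 at or after Kenji ends 14:00 → clear.
Lucia: starts 14:30 at or after Kenji ends 14:00 → clear.
Noor: starts 17:30 at or after Kenji ends 14:00 → clear.
Mateo: starts 20:00 at or after Kenji ends 14:00 → clear.

No — it doesn't clash with anything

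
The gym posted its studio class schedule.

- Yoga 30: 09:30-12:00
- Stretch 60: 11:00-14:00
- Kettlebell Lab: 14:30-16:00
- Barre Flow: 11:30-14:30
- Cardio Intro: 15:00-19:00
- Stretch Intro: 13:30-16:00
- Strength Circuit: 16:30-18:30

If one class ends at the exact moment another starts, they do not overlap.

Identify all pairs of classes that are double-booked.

Barre Flow & Stretch 60, Barre Flow & Stretch Intro, Barre Flow & Yoga 30, Cardio Intro & Kettlebell Lab, Cardio Intro & Strength Circuit, Cardio Intro & Stretch Intro, Kettlebell Lab & Stretch Intro, Stretch 60 & Stretch Intro, Stretch 60 & Yoga 30

Sorted by start: Yoga 30, Stretch 60, Barre Flow, Stretch Intro, Kettlebell Lab, Cardio Intro, Strength Circuit.
Stretch 60 starts before Yoga 30 ends → Yoga 30 and Stretch 60 overlap.
Barre Flow starts before Yoga 30 ends → Yoga 30 and Barre Flow overlap.
Stretch Intro starts after Yoga 30 ends; Yoga 30 is clear from here.
Barre Flow starts before Stretch 60 ends → Stretch 60 and Barre Flow overlap.
Stretch Intro starts before Stretch 60 ends → Stretch 60 and Stretch Intro overlap.
Kettlebell Lab starts after Stretch 60 ends; Stretch 60 is clear from here.
Stretch Intro starts before Barre Flow ends → Barre Flow and Stretch Intro overlap.
Kettlebell Lab starts exactly when Barre Flow ends (back-to-back, no overlap); Barre Flow is clear from here.
Kettlebell Lab starts before Stretch Intro ends → Stretch Intro and Kettlebell Lab overlap.
Cardio Intro starts before Stretch Intro ends → Stretch Intro and Cardio Intro overlap.
Strength Circuit starts after Stretch Intro ends.
Cardio Intro starts before Kettlebell Lab ends → Kettlebell Lab and Cardio Intro overlap.
Strength Circuit starts after Kettlebell Lab ends.
Strength Circuit starts before Cardio Intro ends → Cardio Intro and Strength Circuit overlap.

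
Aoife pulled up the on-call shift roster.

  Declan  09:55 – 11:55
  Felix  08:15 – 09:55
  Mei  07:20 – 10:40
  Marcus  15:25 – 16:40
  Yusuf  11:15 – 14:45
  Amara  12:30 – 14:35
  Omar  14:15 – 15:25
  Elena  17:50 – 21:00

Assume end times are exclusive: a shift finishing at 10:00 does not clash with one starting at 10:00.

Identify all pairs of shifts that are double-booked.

Sorted by start: Mei, Felix, Declan, Yusuf, Amara, Omar, Marcus, Elena.
Felix starts before Mei ends → Mei and Felix overlap.
Declan starts before Mei ends → Mei and Declan overlap.
Yusuf starts after Mei ends — done with Mei.
Declan starts exactly when Felix ends (back-to-back, no overlap) — done with Felix.
Yusuf starts before Declan ends → Declan and Yusuf overlap.
Amara starts after Declan ends — done with Declan.
Amara starts before Yusuf ends → Yusuf and Amara overlap.
Omar starts before Yusuf ends → Yusuf and Omar overlap.
Marcus starts after Yusuf ends — done with Yusuf.
Omar starts before Amara ends → Amara and Omar overlap.
Marcus starts after Amara ends — done with Amara.
Marcus starts exactly when Omar ends (back-to-back, no overlap) — done with Omar.
Elena starts after Marcus ends.

Amara & Omar, Amara & Yusuf, Declan & Mei, Declan & Yusuf, Felix & Mei, Omar & Yusuf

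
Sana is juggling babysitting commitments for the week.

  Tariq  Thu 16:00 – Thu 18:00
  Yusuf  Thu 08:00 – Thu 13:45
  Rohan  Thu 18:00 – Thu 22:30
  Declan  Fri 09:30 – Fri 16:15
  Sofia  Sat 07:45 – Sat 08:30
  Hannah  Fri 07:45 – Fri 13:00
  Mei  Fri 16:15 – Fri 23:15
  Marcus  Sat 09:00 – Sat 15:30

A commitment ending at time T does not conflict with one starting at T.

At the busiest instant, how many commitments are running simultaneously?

2

Sort all start/end points and keep a running count:
Thu 08:00 start Yusuf → 1
Thu 13:45 end Yusuf → 0
Thu 16:00 start Tariq → 1
Thu 18:00 end Tariq → 0
Thu 18:00 start Rohan → 1
Thu 22:30 end Rohan → 0
Fri 07:45 start Hannah → 1
Fri 09:30 start Declan → 2
Fri 13:00 end Hannah → 1
Fri 16:15 end Declan → 0
Fri 16:15 start Mei → 1
Fri 23:15 end Mei → 0
Sat 07:45 start Sofia → 1
Sat 08:30 end Sofia → 0
Sat 09:00 start Marcus → 1
Sat 15:30 end Marcus → 0
Peak is 2, at Fri 09:30 (Declan, Hannah).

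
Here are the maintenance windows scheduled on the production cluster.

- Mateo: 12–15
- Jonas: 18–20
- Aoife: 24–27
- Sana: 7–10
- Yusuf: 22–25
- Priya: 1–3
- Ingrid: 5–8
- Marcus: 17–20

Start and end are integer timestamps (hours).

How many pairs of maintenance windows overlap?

3

Check each pair: they overlap iff neither finishes before the other starts.
Sorted by start: Priya, Ingrid, Sana, Mateo, Marcus, Jonas, Yusuf, Aoife.
Ingrid starts after Priya ends, so Priya has no further overlaps.
Sana starts before Ingrid ends → Ingrid and Sana overlap.
Mateo starts after Ingrid ends, so Ingrid has no further overlaps.
Mateo starts after Sana ends, so Sana has no further overlaps.
Marcus starts after Mateo ends, so Mateo has no further overlaps.
Jonas starts before Marcus ends → Marcus and Jonas overlap.
Yusuf starts after Marcus ends, so Marcus has no further overlaps.
Yusuf starts after Jonas ends, so Jonas has no further overlaps.
Aoife starts before Yusuf ends → Yusuf and Aoife overlap.
Overlapping pairs: Aoife & Yusuf, Ingrid & Sana, Jonas & Marcus — 3 in total.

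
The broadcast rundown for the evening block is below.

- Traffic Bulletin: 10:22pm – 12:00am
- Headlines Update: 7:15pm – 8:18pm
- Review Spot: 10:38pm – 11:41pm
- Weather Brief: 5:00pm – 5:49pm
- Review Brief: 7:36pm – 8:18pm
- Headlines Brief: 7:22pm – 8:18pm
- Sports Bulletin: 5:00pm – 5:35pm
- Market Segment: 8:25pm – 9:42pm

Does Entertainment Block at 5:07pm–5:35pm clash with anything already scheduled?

Sports Bulletin: starts 5:00pm before Entertainment Block ends 5:35pm, and ends 5:35pm after Entertainment Block starts 5:07pm → overlap.
Weather Brief: starts 5:00pm before Entertainment Block ends 5:35pm, and ends 5:49pm after Entertainment Block starts 5:07pm → overlap.
Headlines Update: starts 7:15pm at or after Entertainment Block ends 5:35pm → clear.
Headlines Brief: starts 7:22pm at or after Entertainment Block ends 5:35pm → clear.
Review Brief: starts 7:36pm at or after Entertainment Block ends 5:35pm → clear.
Market Segment: starts 8:25pm at or after Entertainment Block ends 5:35pm → clear.
Traffic Bulletin: starts 10:22pm at or after Entertainment Block ends 5:35pm → clear.
Review Spot: starts 10:38pm at or after Entertainment Block ends 5:35pm → clear.
Entertainment Block overlaps Sports Bulletin, Weather Brief.

Yes — it overlaps Sports Bulletin, Weather Brief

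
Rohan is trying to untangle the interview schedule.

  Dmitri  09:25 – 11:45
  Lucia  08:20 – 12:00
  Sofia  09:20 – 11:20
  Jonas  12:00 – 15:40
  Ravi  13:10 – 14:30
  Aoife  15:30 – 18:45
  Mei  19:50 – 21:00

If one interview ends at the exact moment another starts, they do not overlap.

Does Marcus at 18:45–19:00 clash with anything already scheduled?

Lucia: ends 12:00 at or before Marcus starts 18:45 → clear.
Sofia: ends 11:20 at or before Marcus starts 18:45 → clear.
Dmitri: ends 11:45 at or before Marcus starts 18:45 → clear.
Jonas: ends 15:40 at or before Marcus starts 18:45 → clear.
Ravi: ends 14:30 at or before Marcus starts 18:45 → clear.
Aoife: ends 18:45 at or before Marcus starts 18:45 → clear.
Mei: starts 19:50 at or after Marcus ends 19:00 → clear.

No — it doesn't clash with anything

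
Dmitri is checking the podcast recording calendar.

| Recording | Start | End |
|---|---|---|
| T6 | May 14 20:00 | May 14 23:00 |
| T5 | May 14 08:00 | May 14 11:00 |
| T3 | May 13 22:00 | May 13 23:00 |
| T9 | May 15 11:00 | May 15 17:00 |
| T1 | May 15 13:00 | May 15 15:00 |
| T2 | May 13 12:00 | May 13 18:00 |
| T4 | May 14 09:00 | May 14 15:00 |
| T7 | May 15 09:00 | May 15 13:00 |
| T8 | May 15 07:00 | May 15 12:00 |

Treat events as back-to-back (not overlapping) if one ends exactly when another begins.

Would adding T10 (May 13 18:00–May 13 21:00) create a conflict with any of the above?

T2: ends May 13 18:00 at or before T10 starts May 13 18:00 → clear.
T3: starts May 13 22:00 at or after T10 ends May 13 21:00 → clear.
T5: starts May 14 08:00 at or after T10 ends May 13 21:00 → clear.
T4: starts May 14 09:00 at or after T10 ends May 13 21:00 → clear.
T6: starts May 14 20:00 at or after T10 ends May 13 21:00 → clear.
T8: starts May 15 07:00 at or after T10 ends May 13 21:00 → clear.
T7: starts May 15 09:00 at or after T10 ends May 13 21:00 → clear.
T9: starts May 15 11:00 at or after T10 ends May 13 21:00 → clear.
T1: starts May 15 13:00 at or after T10 ends May 13 21:00 → clear.

No — it doesn't clash with anything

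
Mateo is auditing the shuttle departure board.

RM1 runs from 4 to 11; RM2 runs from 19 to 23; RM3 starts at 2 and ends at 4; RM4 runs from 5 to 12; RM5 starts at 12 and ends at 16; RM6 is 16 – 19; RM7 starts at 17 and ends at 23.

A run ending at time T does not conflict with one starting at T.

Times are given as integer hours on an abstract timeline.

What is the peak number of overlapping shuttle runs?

2

Sort all start/end points and keep a running count:
2 start RM3 → 1
4 end RM3 → 0
4 start RM1 → 1
5 start RM4 → 2
11 end RM1 → 1
12 end RM4 → 0
12 start RM5 → 1
16 end RM5 → 0
16 start RM6 → 1
17 start RM7 → 2
19 end RM6 → 1
19 start RM2 → 2
23 end RM2 → 1
23 end RM7 → 0
Peak is 2, at 5 (RM1, RM4).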